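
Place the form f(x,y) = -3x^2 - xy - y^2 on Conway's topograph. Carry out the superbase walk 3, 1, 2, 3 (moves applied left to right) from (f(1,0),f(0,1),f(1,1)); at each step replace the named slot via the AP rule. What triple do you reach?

start (-3,-1,-5) = (f(1,0),f(0,1),f(1,1))
replace slot 3: 2·((-3)+(-1)) − (-5) = -3 → (-3,-1,-3)
replace slot 1: 2·((-1)+(-3)) − (-3) = -5 → (-5,-1,-3)
replace slot 2: 2·((-5)+(-3)) − (-1) = -15 → (-5,-15,-3)
replace slot 3: 2·((-5)+(-15)) − (-3) = -37 → (-5,-15,-37)

-5,-15,-37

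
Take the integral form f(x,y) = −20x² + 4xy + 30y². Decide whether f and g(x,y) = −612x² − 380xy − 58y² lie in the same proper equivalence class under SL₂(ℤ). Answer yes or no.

D₁ = 2416, D₂ = 2416
river cycle of f (length 20): (-20, 44, 6), (6, 40, -34), (-34, 28, 12), (12, 44, -10), (-10, 36, 28), (28, 20, -18), (-18, 16, 30), (30, 44, -4), (-4, 44, 30), (30, 16, -18), … (10 more)
river cycle of g (length 20): (6, 40, -34), (-34, 28, 12), (12, 44, -10), (-10, 36, 28), (28, 20, -18), (-18, 16, 30), (30, 44, -4), (-4, 44, 30), (30, 16, -18), (-18, 20, 28), … (10 more)
cycles coincide ⇒ equivalent

yes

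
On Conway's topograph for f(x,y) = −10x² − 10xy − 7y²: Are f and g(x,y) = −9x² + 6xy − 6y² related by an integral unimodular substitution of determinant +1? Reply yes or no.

D₁ = -180, D₂ = -180
f is negative-definite; reduce −f:
−f: flip: (10,10,7)→(7,-10,10)
−f: translate: b→4 (≡-10 mod 14), so (7,-10,10)→(7,4,7)
−f: reduced (well bottom): (7,4,7) with a≤c, −a<b≤a
flip sign back: reduced form of f is (-7,-4,-7)
g is negative-definite; reduce −g:
−g: flip: (9,-6,6)→(6,6,9)
−g: reduced (well bottom): (6,6,9) with a≤c, −a<b≤a
flip sign back: reduced form of g is (-6,-6,-9)
reduced forms (-7, -4, -7) vs (-6, -6, -9) ⇒ inequivalent

no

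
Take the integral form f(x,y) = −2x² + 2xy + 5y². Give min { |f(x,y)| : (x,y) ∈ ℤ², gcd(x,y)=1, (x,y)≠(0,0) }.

descent: ρ → (5,-2,-2)
descent: ρ → (-2,6,1)  [lands on river]
river: ρ → (1,6,-2)
closes: descent 2, river 2
min |a| on river = 1

1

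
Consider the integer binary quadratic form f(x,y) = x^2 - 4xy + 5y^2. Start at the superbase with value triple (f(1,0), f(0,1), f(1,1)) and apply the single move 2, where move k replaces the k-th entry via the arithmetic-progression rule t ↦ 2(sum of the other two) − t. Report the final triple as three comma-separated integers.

start (1,5,2) = (f(1,0),f(0,1),f(1,1))
replace slot 2: 2·(1+2) − 5 = 1 → (1,1,2)

1,1,2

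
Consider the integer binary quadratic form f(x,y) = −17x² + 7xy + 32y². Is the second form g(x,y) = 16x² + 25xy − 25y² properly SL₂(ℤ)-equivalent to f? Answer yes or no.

D₁ = 2225, D₂ = 2225
river cycle of f (length 12): (-17, 41, 8), (8, 39, -22), (-22, 5, 25), (25, 45, -2), (-2, 47, 2), (2, 45, -25), (-25, 5, 22), (22, 39, -8), (-8, 41, 17), (17, 27, -22), … (2 more)
river cycle of g (length 10): (-25, 25, 16), (16, 39, -11), (-11, 27, 34), (34, 41, -4), (-4, 47, 1), (1, 47, -4), (-4, 41, 34), (34, 27, -11), (-11, 39, 16), (16, 25, -25)
cycles differ ⇒ inequivalent

no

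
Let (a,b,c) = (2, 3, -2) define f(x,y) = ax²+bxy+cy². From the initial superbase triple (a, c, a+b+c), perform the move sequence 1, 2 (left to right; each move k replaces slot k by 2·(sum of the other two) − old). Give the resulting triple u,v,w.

start (2,-2,3) = (f(1,0),f(0,1),f(1,1))
replace slot 1: 2·((-2)+3) − 2 = 0 → (0,-2,3)
replace slot 2: 2·(0+3) − (-2) = 8 → (0,8,3)

0,8,3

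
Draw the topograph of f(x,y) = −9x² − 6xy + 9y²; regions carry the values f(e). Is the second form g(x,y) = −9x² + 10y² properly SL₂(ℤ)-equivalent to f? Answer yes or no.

D₁ = 360, D₂ = 360
river cycle of f (length 6): (9, 6, -9), (-9, 12, 6), (6, 12, -9), (-9, 6, 9), (9, 12, -6), (-6, 12, 9)
river cycle of g (length 2): (-9, 18, 1), (1, 18, -9)
cycles differ ⇒ inequivalent

no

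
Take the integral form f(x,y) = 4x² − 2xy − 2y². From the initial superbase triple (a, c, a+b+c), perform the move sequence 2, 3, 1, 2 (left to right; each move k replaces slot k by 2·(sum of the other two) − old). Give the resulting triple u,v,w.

start (4,-2,0) = (f(1,0),f(0,1),f(1,1))
replace slot 2: 2·(4+0) − (-2) = 10 → (4,10,0)
replace slot 3: 2·(4+10) − 0 = 28 → (4,10,28)
replace slot 1: 2·(10+28) − 4 = 72 → (72,10,28)
replace slot 2: 2·(72+28) − 10 = 190 → (72,190,28)

72,190,28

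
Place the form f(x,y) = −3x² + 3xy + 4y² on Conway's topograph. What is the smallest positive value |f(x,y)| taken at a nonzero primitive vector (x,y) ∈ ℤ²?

river: ρ → (4,5,-2)
river: ρ → (-2,7,1)
river: ρ → (1,7,-2)
river: ρ → (-2,5,4)
river: ρ → (4,3,-3)
river: ρ → (-3,3,4)
closes: descent 0, river 6
min |a| on river = 1

1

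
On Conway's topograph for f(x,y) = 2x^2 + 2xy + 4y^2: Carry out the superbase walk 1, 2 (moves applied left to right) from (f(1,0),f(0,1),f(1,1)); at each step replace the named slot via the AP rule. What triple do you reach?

start (2,4,8) = (f(1,0),f(0,1),f(1,1))
replace slot 1: 2·(4+8) − 2 = 22 → (22,4,8)
replace slot 2: 2·(22+8) − 4 = 56 → (22,56,8)

22,56,8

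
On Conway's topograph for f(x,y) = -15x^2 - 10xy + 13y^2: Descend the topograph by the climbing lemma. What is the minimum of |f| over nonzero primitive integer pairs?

descent: ρ → (13,10,-15)  [lands on river]
river: ρ → (-15,20,8)
river: ρ → (8,28,-3)
river: ρ → (-3,26,17)
river: ρ → (17,8,-12)
river: ρ → (-12,16,13)
closes: descent 1, river 6
min |a| on river = 3

3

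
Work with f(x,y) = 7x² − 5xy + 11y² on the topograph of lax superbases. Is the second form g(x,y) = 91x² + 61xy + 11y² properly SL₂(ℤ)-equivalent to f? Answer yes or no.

D₁ = -283, D₂ = -283
f: reduced (well bottom): (7,-5,11) with a≤c, −a<b≤a
g: flip: (91,61,11)→(11,-61,91)
g: translate: b→5 (≡-61 mod 22), so (11,-61,91)→(11,5,7)
g: flip: (11,5,7)→(7,-5,11)
g: reduced (well bottom): (7,-5,11) with a≤c, −a<b≤a
reduced forms (7, -5, 11) vs (7, -5, 11) ⇒ equivalent

yes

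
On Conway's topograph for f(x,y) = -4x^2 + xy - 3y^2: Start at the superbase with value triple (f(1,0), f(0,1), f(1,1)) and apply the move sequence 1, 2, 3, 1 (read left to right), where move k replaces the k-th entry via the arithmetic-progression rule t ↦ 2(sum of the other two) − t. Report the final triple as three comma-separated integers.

start (-4,-3,-6) = (f(1,0),f(0,1),f(1,1))
replace slot 1: 2·((-3)+(-6)) − (-4) = -14 → (-14,-3,-6)
replace slot 2: 2·((-14)+(-6)) − (-3) = -37 → (-14,-37,-6)
replace slot 3: 2·((-14)+(-37)) − (-6) = -96 → (-14,-37,-96)
replace slot 1: 2·((-37)+(-96)) − (-14) = -252 → (-252,-37,-96)

-252,-37,-96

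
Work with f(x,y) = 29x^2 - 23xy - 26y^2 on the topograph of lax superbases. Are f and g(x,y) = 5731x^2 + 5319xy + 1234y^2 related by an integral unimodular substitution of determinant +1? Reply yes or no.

D₁ = 3545, D₂ = 3545
river cycle of f (length 26): (-26, 23, 29), (29, 35, -20), (-20, 45, 19), (19, 31, -34), (-34, 37, 16), (16, 59, -1), (-1, 59, 16), (16, 37, -34), (-34, 31, 19), (19, 45, -20), … (16 more)
river cycle of g (length 26): (29, 35, -20), (-20, 45, 19), (19, 31, -34), (-34, 37, 16), (16, 59, -1), (-1, 59, 16), (16, 37, -34), (-34, 31, 19), (19, 45, -20), (-20, 35, 29), … (16 more)
cycles coincide ⇒ equivalent

yes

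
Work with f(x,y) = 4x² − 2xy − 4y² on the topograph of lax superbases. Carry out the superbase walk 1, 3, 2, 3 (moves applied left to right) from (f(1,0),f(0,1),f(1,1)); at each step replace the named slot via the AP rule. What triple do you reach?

start (4,-4,-2) = (f(1,0),f(0,1),f(1,1))
replace slot 1: 2·((-4)+(-2)) − 4 = -16 → (-16,-4,-2)
replace slot 3: 2·((-16)+(-4)) − (-2) = -38 → (-16,-4,-38)
replace slot 2: 2·((-16)+(-38)) − (-4) = -104 → (-16,-104,-38)
replace slot 3: 2·((-16)+(-104)) − (-38) = -202 → (-16,-104,-202)

-16,-104,-202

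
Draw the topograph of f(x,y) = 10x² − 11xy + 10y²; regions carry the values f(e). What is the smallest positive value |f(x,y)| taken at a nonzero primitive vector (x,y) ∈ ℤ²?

translate: b→9 (≡-11 mod 20), so (10,-11,10)→(10,9,9)
flip: (10,9,9)→(9,-9,10)
translate: b→9 (≡-9 mod 18), so (9,-9,10)→(9,9,10)
reduced (well bottom): (9,9,10) with a≤c, −a<b≤a
well minimum = a = 9

9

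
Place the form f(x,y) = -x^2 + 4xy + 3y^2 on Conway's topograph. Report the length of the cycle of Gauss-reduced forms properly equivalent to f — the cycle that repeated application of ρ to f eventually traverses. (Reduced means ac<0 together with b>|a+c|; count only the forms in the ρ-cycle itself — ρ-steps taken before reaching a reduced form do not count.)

D = 28, ⌊√D⌋ = 5
river: ρ → (3,2,-2)
river: ρ → (-2,2,3)
river: ρ → (3,4,-1)
river: ρ → (-1,4,3)
ρ-cycle length = 4 (tail of 0 descent steps not counted)

4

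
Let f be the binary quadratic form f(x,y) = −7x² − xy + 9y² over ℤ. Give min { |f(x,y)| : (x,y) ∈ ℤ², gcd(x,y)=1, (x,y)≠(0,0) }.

descent: ρ → (9,1,-7)
descent: ρ → (-7,13,3)  [lands on river]
river: ρ → (3,11,-11)
river: ρ → (-11,11,3)
river: ρ → (3,13,-7)
river: ρ → (-7,15,1)
river: ρ → (1,15,-7)
closes: descent 2, river 6
min |a| on river = 1

1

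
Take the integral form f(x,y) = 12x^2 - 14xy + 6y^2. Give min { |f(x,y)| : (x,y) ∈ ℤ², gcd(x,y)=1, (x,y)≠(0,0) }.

translate: b→10 (≡-14 mod 24), so (12,-14,6)→(12,10,4)
flip: (12,10,4)→(4,-10,12)
translate: b→-2 (≡-10 mod 8), so (4,-10,12)→(4,-2,6)
reduced (well bottom): (4,-2,6) with a≤c, −a<b≤a
well minimum = a = 4

4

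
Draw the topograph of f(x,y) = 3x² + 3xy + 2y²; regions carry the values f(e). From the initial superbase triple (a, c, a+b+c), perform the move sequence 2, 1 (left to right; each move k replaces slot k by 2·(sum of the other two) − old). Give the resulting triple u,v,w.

start (3,2,8) = (f(1,0),f(0,1),f(1,1))
replace slot 2: 2·(3+8) − 2 = 20 → (3,20,8)
replace slot 1: 2·(20+8) − 3 = 53 → (53,20,8)

53,20,8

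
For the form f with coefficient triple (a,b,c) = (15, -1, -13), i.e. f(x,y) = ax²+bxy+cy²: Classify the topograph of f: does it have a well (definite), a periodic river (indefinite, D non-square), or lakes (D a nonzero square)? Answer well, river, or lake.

D = b²−4ac = (-1)² − 4·15·(-13) = 781
D > 0 non-square ⇒ indefinite ⇒ periodic river

river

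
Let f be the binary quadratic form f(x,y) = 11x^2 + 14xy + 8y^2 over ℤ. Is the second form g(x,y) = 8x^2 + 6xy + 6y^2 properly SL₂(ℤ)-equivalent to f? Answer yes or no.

D₁ = -156, D₂ = -156
f: translate: b→-8 (≡14 mod 22), so (11,14,8)→(11,-8,5)
f: flip: (11,-8,5)→(5,8,11)
f: translate: b→-2 (≡8 mod 10), so (5,8,11)→(5,-2,8)
f: reduced (well bottom): (5,-2,8) with a≤c, −a<b≤a
g: flip: (8,6,6)→(6,-6,8)
g: translate: b→6 (≡-6 mod 12), so (6,-6,8)→(6,6,8)
g: reduced (well bottom): (6,6,8) with a≤c, −a<b≤a
reduced forms (5, -2, 8) vs (6, 6, 8) ⇒ inequivalent

no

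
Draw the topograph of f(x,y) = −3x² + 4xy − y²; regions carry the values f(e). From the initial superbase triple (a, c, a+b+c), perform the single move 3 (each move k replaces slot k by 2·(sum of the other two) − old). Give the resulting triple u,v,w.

start (-3,-1,0) = (f(1,0),f(0,1),f(1,1))
replace slot 3: 2·((-3)+(-1)) − 0 = -8 → (-3,-1,-8)

-3,-1,-8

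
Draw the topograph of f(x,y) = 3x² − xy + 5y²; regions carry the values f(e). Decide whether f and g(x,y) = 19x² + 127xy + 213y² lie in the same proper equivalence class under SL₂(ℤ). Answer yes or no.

D₁ = -59, D₂ = -59
f: reduced (well bottom): (3,-1,5) with a≤c, −a<b≤a
g: translate: b→13 (≡127 mod 38), so (19,127,213)→(19,13,3)
g: flip: (19,13,3)→(3,-13,19)
g: translate: b→-1 (≡-13 mod 6), so (3,-13,19)→(3,-1,5)
g: reduced (well bottom): (3,-1,5) with a≤c, −a<b≤a
reduced forms (3, -1, 5) vs (3, -1, 5) ⇒ equivalent

yes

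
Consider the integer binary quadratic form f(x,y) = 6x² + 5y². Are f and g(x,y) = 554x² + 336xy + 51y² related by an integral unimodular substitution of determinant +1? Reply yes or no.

D₁ = -120, D₂ = -120
f: flip: (6,0,5)→(5,0,6)
f: reduced (well bottom): (5,0,6) with a≤c, −a<b≤a
g: flip: (554,336,51)→(51,-336,554)
g: translate: b→-30 (≡-336 mod 102), so (51,-336,554)→(51,-30,5)
g: flip: (51,-30,5)→(5,30,51)
g: translate: b→0 (≡30 mod 10), so (5,30,51)→(5,0,6)
g: reduced (well bottom): (5,0,6) with a≤c, −a<b≤a
reduced forms (5, 0, 6) vs (5, 0, 6) ⇒ equivalent

yes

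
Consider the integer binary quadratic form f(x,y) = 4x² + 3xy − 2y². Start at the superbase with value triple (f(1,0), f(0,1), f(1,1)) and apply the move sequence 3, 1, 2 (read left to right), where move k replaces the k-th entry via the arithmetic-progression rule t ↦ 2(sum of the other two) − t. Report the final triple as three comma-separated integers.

start (4,-2,5) = (f(1,0),f(0,1),f(1,1))
replace slot 3: 2·(4+(-2)) − 5 = -1 → (4,-2,-1)
replace slot 1: 2·((-2)+(-1)) − 4 = -10 → (-10,-2,-1)
replace slot 2: 2·((-10)+(-1)) − (-2) = -20 → (-10,-20,-1)

-10,-20,-1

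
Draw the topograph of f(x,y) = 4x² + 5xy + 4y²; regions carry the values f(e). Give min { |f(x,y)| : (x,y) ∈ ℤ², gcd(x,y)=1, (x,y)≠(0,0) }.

translate: b→-3 (≡5 mod 8), so (4,5,4)→(4,-3,3)
flip: (4,-3,3)→(3,3,4)
reduced (well bottom): (3,3,4) with a≤c, −a<b≤a
well minimum = a = 3

3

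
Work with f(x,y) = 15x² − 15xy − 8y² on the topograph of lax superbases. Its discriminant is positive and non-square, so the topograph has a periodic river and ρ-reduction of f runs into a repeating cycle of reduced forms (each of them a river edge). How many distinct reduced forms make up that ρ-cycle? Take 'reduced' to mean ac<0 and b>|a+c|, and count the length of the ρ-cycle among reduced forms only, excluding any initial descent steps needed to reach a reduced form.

D = 705, ⌊√D⌋ = 26
descent: ρ → (-8,15,15)  [lands on river]
river: ρ → (15,15,-8)
river: ρ → (-8,17,13)
river: ρ → (13,9,-12)
river: ρ → (-12,15,10)
river: ρ → (10,25,-2)
river: ρ → (-2,23,22)
river: ρ → (22,21,-3)
river: ρ → (-3,21,22)
river: ρ → (22,23,-2)
river: ρ → (-2,25,10)
river: ρ → (10,15,-12)
river: ρ → (-12,9,13)
river: ρ → (13,17,-8)
ρ-cycle length = 14 (tail of 1 descent step not counted)

14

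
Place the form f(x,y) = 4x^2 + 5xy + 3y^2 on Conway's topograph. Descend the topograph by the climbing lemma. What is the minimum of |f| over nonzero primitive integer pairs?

translate: b→-3 (≡5 mod 8), so (4,5,3)→(4,-3,2)
flip: (4,-3,2)→(2,3,4)
translate: b→-1 (≡3 mod 4), so (2,3,4)→(2,-1,3)
reduced (well bottom): (2,-1,3) with a≤c, −a<b≤a
well minimum = a = 2

2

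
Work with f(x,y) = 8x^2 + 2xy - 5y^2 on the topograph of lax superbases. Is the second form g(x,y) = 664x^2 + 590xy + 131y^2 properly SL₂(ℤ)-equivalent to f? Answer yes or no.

D₁ = 164, D₂ = 164
river cycle of f (length 6): (-5, 8, 5), (5, 12, -1), (-1, 12, 5), (5, 8, -5), (-5, 12, 1), (1, 12, -5)
river cycle of g (length 6): (-5, 8, 5), (5, 12, -1), (-1, 12, 5), (5, 8, -5), (-5, 12, 1), (1, 12, -5)
cycles coincide ⇒ equivalent

yes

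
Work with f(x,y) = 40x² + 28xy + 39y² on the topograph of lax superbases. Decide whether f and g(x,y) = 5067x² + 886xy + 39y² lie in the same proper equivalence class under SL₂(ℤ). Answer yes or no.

D₁ = -5456, D₂ = -5456
f: flip: (40,28,39)→(39,-28,40)
f: reduced (well bottom): (39,-28,40) with a≤c, −a<b≤a
g: flip: (5067,886,39)→(39,-886,5067)
g: translate: b→-28 (≡-886 mod 78), so (39,-886,5067)→(39,-28,40)
g: reduced (well bottom): (39,-28,40) with a≤c, −a<b≤a
reduced forms (39, -28, 40) vs (39, -28, 40) ⇒ equivalent

yes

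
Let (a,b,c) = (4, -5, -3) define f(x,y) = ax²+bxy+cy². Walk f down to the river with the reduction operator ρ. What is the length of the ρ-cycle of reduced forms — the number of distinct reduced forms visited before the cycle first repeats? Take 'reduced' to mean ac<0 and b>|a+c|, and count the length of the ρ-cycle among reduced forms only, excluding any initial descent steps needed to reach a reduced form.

D = 73, ⌊√D⌋ = 8
descent: ρ → (-3,5,4)  [lands on river]
river: ρ → (4,3,-4)
river: ρ → (-4,5,3)
river: ρ → (3,7,-2)
river: ρ → (-2,5,6)
river: ρ → (6,7,-1)
river: ρ → (-1,7,6)
river: ρ → (6,5,-2)
river: ρ → (-2,7,3)
river: ρ → (3,5,-4)
river: ρ → (-4,3,4)
river: ρ → (4,5,-3)
river: ρ → (-3,7,2)
river: ρ → (2,5,-6)
river: ρ → (-6,7,1)
river: ρ → (1,7,-6)
river: ρ → (-6,5,2)
river: ρ → (2,7,-3)
ρ-cycle length = 18 (tail of 1 descent step not counted)

18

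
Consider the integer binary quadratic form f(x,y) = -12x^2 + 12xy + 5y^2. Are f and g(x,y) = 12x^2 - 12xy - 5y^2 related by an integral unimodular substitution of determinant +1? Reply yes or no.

D₁ = 384, D₂ = 384
river cycle of f (length 4): (5, 18, -3), (-3, 18, 5), (5, 12, -12), (-12, 12, 5)
river cycle of g (length 4): (-5, 12, 12), (12, 12, -5), (-5, 18, 3), (3, 18, -5)
cycles differ ⇒ inequivalent

no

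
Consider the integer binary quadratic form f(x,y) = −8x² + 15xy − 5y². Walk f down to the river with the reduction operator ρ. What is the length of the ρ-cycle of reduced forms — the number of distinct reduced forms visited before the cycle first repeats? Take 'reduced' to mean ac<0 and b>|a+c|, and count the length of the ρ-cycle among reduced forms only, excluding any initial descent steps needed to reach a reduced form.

D = 65, ⌊√D⌋ = 8
descent: ρ → (-5,5,2)  [lands on river]
river: ρ → (2,7,-2)
river: ρ → (-2,5,5)
river: ρ → (5,5,-2)
river: ρ → (-2,7,2)
river: ρ → (2,5,-5)
ρ-cycle length = 6 (tail of 1 descent step not counted)

6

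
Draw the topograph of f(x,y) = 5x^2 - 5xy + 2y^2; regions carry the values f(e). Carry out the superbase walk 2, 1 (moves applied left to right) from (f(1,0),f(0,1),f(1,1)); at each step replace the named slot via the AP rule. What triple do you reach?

start (5,2,2) = (f(1,0),f(0,1),f(1,1))
replace slot 2: 2·(5+2) − 2 = 12 → (5,12,2)
replace slot 1: 2·(12+2) − 5 = 23 → (23,12,2)

23,12,2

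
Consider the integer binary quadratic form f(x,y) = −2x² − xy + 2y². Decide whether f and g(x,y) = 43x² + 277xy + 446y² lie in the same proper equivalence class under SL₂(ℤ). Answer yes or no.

D₁ = 17, D₂ = 17
river cycle of f (length 6): (2, 1, -2), (-2, 3, 1), (1, 3, -2), (-2, 1, 2), (2, 3, -1), (-1, 3, 2)
river cycle of g (length 6): (2, 1, -2), (-2, 3, 1), (1, 3, -2), (-2, 1, 2), (2, 3, -1), (-1, 3, 2)
cycles coincide ⇒ equivalent

yes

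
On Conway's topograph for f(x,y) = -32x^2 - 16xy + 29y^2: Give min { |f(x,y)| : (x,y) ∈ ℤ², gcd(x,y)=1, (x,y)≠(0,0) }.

descent: ρ → (29,16,-32)  [lands on river]
river: ρ → (-32,48,13)
river: ρ → (13,56,-16)
river: ρ → (-16,40,37)
river: ρ → (37,34,-19)
river: ρ → (-19,42,29)
closes: descent 1, river 6
min |a| on river = 13

13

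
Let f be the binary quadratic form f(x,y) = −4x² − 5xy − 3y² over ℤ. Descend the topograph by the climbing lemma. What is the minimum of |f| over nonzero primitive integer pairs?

translate: b→-3 (≡5 mod 8), so (4,5,3)→(4,-3,2)
flip: (4,-3,2)→(2,3,4)
translate: b→-1 (≡3 mod 4), so (2,3,4)→(2,-1,3)
reduced (well bottom): (2,-1,3) with a≤c, −a<b≤a
well minimum |f| = |-2| = 2 (negative-definite)

2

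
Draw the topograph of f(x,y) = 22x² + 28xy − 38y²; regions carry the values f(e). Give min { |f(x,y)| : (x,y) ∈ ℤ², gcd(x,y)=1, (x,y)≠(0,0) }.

river: ρ → (-38,48,12)
river: ρ → (12,48,-38)
river: ρ → (-38,28,22)
river: ρ → (22,60,-6)
river: ρ → (-6,60,22)
river: ρ → (22,28,-38)
closes: descent 0, river 6
min |a| on river = 6

6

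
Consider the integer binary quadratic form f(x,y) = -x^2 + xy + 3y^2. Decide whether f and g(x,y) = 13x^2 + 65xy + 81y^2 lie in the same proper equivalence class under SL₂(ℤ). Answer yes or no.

D₁ = 13, D₂ = 13
river cycle of f (length 2): (-1, 3, 1), (1, 3, -1)
river cycle of g (length 2): (-1, 3, 1), (1, 3, -1)
cycles coincide ⇒ equivalent

yes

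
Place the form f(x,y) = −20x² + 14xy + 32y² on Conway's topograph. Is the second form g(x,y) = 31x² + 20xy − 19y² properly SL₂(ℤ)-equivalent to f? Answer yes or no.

D₁ = 2756, D₂ = 2756
river cycle of f (length 6): (32, 50, -2), (-2, 50, 32), (32, 14, -20), (-20, 26, 26), (26, 26, -20), (-20, 14, 32)
river cycle of g (length 6): (-19, 18, 32), (32, 46, -5), (-5, 44, 41), (41, 38, -8), (-8, 42, 31), (31, 20, -19)
cycles differ ⇒ inequivalent

no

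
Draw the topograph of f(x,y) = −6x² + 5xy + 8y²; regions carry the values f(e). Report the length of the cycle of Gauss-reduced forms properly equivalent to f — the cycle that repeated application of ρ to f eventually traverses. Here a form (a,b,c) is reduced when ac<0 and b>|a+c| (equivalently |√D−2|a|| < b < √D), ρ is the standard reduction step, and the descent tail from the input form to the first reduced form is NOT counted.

D = 217, ⌊√D⌋ = 14
river: ρ → (8,11,-3)
river: ρ → (-3,13,4)
river: ρ → (4,11,-6)
river: ρ → (-6,13,2)
river: ρ → (2,11,-12)
river: ρ → (-12,13,1)
river: ρ → (1,13,-12)
river: ρ → (-12,11,2)
river: ρ → (2,13,-6)
river: ρ → (-6,11,4)
river: ρ → (4,13,-3)
river: ρ → (-3,11,8)
river: ρ → (8,5,-6)
river: ρ → (-6,7,7)
river: ρ → (7,7,-6)
river: ρ → (-6,5,8)
ρ-cycle length = 16 (tail of 0 descent steps not counted)

16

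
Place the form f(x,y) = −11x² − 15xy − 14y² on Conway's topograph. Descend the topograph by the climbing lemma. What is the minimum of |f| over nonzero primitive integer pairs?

translate: b→-7 (≡15 mod 22), so (11,15,14)→(11,-7,10)
flip: (11,-7,10)→(10,7,11)
reduced (well bottom): (10,7,11) with a≤c, −a<b≤a
well minimum |f| = |-10| = 10 (negative-definite)

10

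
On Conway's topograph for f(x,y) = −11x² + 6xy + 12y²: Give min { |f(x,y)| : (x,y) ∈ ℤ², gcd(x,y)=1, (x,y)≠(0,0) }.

river: ρ → (12,18,-5)
river: ρ → (-5,22,4)
river: ρ → (4,18,-15)
river: ρ → (-15,12,7)
river: ρ → (7,16,-11)
river: ρ → (-11,6,12)
closes: descent 0, river 6
min |a| on river = 4

4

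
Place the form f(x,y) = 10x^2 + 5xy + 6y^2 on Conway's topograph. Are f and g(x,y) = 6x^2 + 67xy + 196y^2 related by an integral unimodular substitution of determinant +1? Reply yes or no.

D₁ = -215, D₂ = -215
f: flip: (10,5,6)→(6,-5,10)
f: reduced (well bottom): (6,-5,10) with a≤c, −a<b≤a
g: translate: b→-5 (≡67 mod 12), so (6,67,196)→(6,-5,10)
g: reduced (well bottom): (6,-5,10) with a≤c, −a<b≤a
reduced forms (6, -5, 10) vs (6, -5, 10) ⇒ equivalent

yes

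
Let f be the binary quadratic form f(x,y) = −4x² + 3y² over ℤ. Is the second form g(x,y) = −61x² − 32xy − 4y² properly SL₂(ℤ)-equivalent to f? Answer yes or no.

D₁ = 48, D₂ = 48
river cycle of f (length 2): (3, 6, -1), (-1, 6, 3)
river cycle of g (length 2): (3, 6, -1), (-1, 6, 3)
cycles coincide ⇒ equivalent

yes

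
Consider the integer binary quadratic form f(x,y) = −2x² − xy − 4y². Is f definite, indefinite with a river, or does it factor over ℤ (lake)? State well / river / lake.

D = b²−4ac = (-1)² − 4·(-2)·(-4) = -31
D < 0 ⇒ definite ⇒ every region one sign ⇒ single well

well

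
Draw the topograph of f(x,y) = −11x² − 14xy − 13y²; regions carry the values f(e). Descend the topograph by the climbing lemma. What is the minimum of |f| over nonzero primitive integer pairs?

translate: b→-8 (≡14 mod 22), so (11,14,13)→(11,-8,10)
flip: (11,-8,10)→(10,8,11)
reduced (well bottom): (10,8,11) with a≤c, −a<b≤a
well minimum |f| = |-10| = 10 (negative-definite)

10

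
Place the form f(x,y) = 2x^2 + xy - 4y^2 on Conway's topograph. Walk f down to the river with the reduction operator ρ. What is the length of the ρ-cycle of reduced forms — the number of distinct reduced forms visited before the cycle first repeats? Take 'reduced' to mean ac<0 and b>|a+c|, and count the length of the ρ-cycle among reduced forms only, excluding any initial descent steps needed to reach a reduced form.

D = 33, ⌊√D⌋ = 5
descent: ρ → (-4,-1,2)
descent: ρ → (2,5,-1)  [lands on river]
river: ρ → (-1,5,2)
river: ρ → (2,3,-3)
river: ρ → (-3,3,2)
ρ-cycle length = 4 (tail of 2 descent steps not counted)

4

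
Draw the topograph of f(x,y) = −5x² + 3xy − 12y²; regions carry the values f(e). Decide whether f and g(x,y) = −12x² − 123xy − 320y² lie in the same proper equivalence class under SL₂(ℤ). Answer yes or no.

D₁ = -231, D₂ = -231
f is negative-definite; reduce −f:
−f: reduced (well bottom): (5,-3,12) with a≤c, −a<b≤a
flip sign back: reduced form of f is (-5,3,-12)
g is negative-definite; reduce −g:
−g: translate: b→3 (≡123 mod 24), so (12,123,320)→(12,3,5)
−g: flip: (12,3,5)→(5,-3,12)
−g: reduced (well bottom): (5,-3,12) with a≤c, −a<b≤a
flip sign back: reduced form of g is (-5,3,-12)
reduced forms (-5, 3, -12) vs (-5, 3, -12) ⇒ equivalent

yes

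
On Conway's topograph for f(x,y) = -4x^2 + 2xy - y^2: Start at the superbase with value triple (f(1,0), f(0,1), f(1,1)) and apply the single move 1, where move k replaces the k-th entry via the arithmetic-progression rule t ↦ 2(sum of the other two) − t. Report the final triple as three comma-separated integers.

start (-4,-1,-3) = (f(1,0),f(0,1),f(1,1))
replace slot 1: 2·((-1)+(-3)) − (-4) = -4 → (-4,-1,-3)

-4,-1,-3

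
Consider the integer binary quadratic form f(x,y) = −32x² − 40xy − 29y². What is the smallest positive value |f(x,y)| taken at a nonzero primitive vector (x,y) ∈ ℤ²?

translate: b→-24 (≡40 mod 64), so (32,40,29)→(32,-24,21)
flip: (32,-24,21)→(21,24,32)
translate: b→-18 (≡24 mod 42), so (21,24,32)→(21,-18,29)
reduced (well bottom): (21,-18,29) with a≤c, −a<b≤a
well minimum |f| = |-21| = 21 (negative-definite)

21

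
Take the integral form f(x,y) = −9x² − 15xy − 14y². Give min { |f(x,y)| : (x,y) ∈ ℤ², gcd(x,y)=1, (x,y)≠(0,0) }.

translate: b→-3 (≡15 mod 18), so (9,15,14)→(9,-3,8)
flip: (9,-3,8)→(8,3,9)
reduced (well bottom): (8,3,9) with a≤c, −a<b≤a
well minimum |f| = |-8| = 8 (negative-definite)

8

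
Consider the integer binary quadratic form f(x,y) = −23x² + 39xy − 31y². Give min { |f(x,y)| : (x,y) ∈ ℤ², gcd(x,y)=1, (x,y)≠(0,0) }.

translate: b→7 (≡-39 mod 46), so (23,-39,31)→(23,7,15)
flip: (23,7,15)→(15,-7,23)
reduced (well bottom): (15,-7,23) with a≤c, −a<b≤a
well minimum |f| = |-15| = 15 (negative-definite)

15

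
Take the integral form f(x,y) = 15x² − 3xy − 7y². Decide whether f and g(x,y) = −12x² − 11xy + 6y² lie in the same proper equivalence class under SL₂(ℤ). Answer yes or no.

D₁ = 429, D₂ = 409
discriminants differ ⇒ not SL₂(ℤ)-equivalent

no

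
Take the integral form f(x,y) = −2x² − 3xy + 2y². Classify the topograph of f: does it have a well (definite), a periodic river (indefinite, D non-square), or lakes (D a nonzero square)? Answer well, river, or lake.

D = b²−4ac = (-3)² − 4·(-2)·2 = 25
D = 5² is a perfect square ⇒ form factors over ℤ ⇒ lakes

lake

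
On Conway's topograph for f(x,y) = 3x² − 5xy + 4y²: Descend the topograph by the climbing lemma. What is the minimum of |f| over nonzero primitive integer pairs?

translate: b→1 (≡-5 mod 6), so (3,-5,4)→(3,1,2)
flip: (3,1,2)→(2,-1,3)
reduced (well bottom): (2,-1,3) with a≤c, −a<b≤a
well minimum = a = 2

2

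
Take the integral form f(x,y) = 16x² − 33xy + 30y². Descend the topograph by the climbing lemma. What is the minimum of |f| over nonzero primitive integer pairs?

translate: b→-1 (≡-33 mod 32), so (16,-33,30)→(16,-1,13)
flip: (16,-1,13)→(13,1,16)
reduced (well bottom): (13,1,16) with a≤c, −a<b≤a
well minimum = a = 13

13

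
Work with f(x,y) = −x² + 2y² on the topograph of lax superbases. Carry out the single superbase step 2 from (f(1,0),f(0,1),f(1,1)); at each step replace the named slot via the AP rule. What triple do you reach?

start (-1,2,1) = (f(1,0),f(0,1),f(1,1))
replace slot 2: 2·((-1)+1) − 2 = -2 → (-1,-2,1)

-1,-2,1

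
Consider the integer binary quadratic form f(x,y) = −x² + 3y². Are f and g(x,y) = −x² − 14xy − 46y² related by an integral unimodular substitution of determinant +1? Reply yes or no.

D₁ = 12, D₂ = 12
river cycle of f (length 2): (-1, 2, 2), (2, 2, -1)
river cycle of g (length 2): (-1, 2, 2), (2, 2, -1)
cycles coincide ⇒ equivalent

yes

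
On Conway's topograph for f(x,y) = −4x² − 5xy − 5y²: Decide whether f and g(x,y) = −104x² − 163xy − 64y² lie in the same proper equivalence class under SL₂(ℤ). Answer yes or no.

D₁ = -55, D₂ = -55
f is negative-definite; reduce −f:
−f: translate: b→-3 (≡5 mod 8), so (4,5,5)→(4,-3,4)
−f: flip: (4,-3,4)→(4,3,4)
−f: reduced (well bottom): (4,3,4) with a≤c, −a<b≤a
flip sign back: reduced form of f is (-4,-3,-4)
g is negative-definite; reduce −g:
−g: translate: b→-45 (≡163 mod 208), so (104,163,64)→(104,-45,5)
−g: flip: (104,-45,5)→(5,45,104)
−g: translate: b→5 (≡45 mod 10), so (5,45,104)→(5,5,4)
−g: flip: (5,5,4)→(4,-5,5)
−g: translate: b→3 (≡-5 mod 8), so (4,-5,5)→(4,3,4)
−g: reduced (well bottom): (4,3,4) with a≤c, −a<b≤a
flip sign back: reduced form of g is (-4,-3,-4)
reduced forms (-4, -3, -4) vs (-4, -3, -4) ⇒ equivalent

yes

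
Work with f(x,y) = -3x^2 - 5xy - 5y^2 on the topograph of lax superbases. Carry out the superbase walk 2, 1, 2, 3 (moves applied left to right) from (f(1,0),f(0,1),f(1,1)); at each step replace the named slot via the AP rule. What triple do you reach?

start (-3,-5,-13) = (f(1,0),f(0,1),f(1,1))
replace slot 2: 2·((-3)+(-13)) − (-5) = -27 → (-3,-27,-13)
replace slot 1: 2·((-27)+(-13)) − (-3) = -77 → (-77,-27,-13)
replace slot 2: 2·((-77)+(-13)) − (-27) = -153 → (-77,-153,-13)
replace slot 3: 2·((-77)+(-153)) − (-13) = -447 → (-77,-153,-447)

-77,-153,-447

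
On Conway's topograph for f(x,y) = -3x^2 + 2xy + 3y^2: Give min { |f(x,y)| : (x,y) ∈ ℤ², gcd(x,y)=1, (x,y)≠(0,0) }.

river: ρ → (3,4,-2)
river: ρ → (-2,4,3)
river: ρ → (3,2,-3)
river: ρ → (-3,4,2)
river: ρ → (2,4,-3)
river: ρ → (-3,2,3)
closes: descent 0, river 6
min |a| on river = 2

2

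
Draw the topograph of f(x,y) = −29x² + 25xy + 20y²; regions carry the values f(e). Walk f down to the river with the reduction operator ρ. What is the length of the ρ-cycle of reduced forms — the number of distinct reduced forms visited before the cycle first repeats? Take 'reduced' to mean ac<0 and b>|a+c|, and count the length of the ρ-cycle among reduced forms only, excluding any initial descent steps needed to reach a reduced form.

D = 2945, ⌊√D⌋ = 54
river: ρ → (20,15,-34)
river: ρ → (-34,53,1)
river: ρ → (1,53,-34)
river: ρ → (-34,15,20)
river: ρ → (20,25,-29)
river: ρ → (-29,33,16)
river: ρ → (16,31,-31)
river: ρ → (-31,31,16)
river: ρ → (16,33,-29)
river: ρ → (-29,25,20)
ρ-cycle length = 10 (tail of 0 descent steps not counted)

10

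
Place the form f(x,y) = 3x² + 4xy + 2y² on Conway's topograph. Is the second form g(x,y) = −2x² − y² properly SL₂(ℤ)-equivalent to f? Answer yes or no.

D₁ = -8, D₂ = -8
f: translate: b→-2 (≡4 mod 6), so (3,4,2)→(3,-2,1)
f: flip: (3,-2,1)→(1,2,3)
f: translate: b→0 (≡2 mod 2), so (1,2,3)→(1,0,2)
f: reduced (well bottom): (1,0,2) with a≤c, −a<b≤a
g is negative-definite; reduce −g:
−g: flip: (2,0,1)→(1,0,2)
−g: reduced (well bottom): (1,0,2) with a≤c, −a<b≤a
flip sign back: reduced form of g is (-1,0,-2)
reduced forms (1, 0, 2) vs (-1, 0, -2) ⇒ inequivalent

no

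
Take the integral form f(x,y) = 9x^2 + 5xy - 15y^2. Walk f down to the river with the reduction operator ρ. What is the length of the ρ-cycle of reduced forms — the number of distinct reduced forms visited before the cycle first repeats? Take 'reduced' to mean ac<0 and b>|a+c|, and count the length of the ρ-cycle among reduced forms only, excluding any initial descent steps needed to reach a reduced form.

D = 565, ⌊√D⌋ = 23
descent: ρ → (-15,-5,9)
descent: ρ → (9,23,-1)  [lands on river]
river: ρ → (-1,23,9)
river: ρ → (9,13,-11)
river: ρ → (-11,9,11)
river: ρ → (11,13,-9)
river: ρ → (-9,23,1)
river: ρ → (1,23,-9)
river: ρ → (-9,13,11)
river: ρ → (11,9,-11)
river: ρ → (-11,13,9)
ρ-cycle length = 10 (tail of 2 descent steps not counted)

10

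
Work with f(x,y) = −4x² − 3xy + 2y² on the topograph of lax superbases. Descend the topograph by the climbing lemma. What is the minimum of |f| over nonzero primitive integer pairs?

descent: ρ → (2,3,-4)  [lands on river]
river: ρ → (-4,5,1)
river: ρ → (1,5,-4)
river: ρ → (-4,3,2)
river: ρ → (2,5,-2)
river: ρ → (-2,3,4)
river: ρ → (4,5,-1)
river: ρ → (-1,5,4)
river: ρ → (4,3,-2)
river: ρ → (-2,5,2)
closes: descent 1, river 10
min |a| on river = 1

1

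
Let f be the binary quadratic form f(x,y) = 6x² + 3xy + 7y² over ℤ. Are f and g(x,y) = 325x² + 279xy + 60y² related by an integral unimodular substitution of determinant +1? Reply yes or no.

D₁ = -159, D₂ = -159
f: reduced (well bottom): (6,3,7) with a≤c, −a<b≤a
g: flip: (325,279,60)→(60,-279,325)
g: translate: b→-39 (≡-279 mod 120), so (60,-279,325)→(60,-39,7)
g: flip: (60,-39,7)→(7,39,60)
g: translate: b→-3 (≡39 mod 14), so (7,39,60)→(7,-3,6)
g: flip: (7,-3,6)→(6,3,7)
g: reduced (well bottom): (6,3,7) with a≤c, −a<b≤a
reduced forms (6, 3, 7) vs (6, 3, 7) ⇒ equivalent

yes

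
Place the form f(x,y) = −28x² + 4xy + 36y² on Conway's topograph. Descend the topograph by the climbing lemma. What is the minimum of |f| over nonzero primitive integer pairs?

descent: ρ → (36,-4,-28)
descent: ρ → (-28,60,4)  [lands on river]
river: ρ → (4,60,-28)
river: ρ → (-28,52,12)
river: ρ → (12,44,-44)
river: ρ → (-44,44,12)
river: ρ → (12,52,-28)
closes: descent 2, river 6
min |a| on river = 4

4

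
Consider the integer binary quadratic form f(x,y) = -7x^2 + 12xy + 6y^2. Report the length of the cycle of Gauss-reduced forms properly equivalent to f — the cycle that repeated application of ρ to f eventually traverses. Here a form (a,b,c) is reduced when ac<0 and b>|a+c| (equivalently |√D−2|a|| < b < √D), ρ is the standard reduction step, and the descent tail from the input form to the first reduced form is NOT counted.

D = 312, ⌊√D⌋ = 17
river: ρ → (6,12,-7)
river: ρ → (-7,16,2)
river: ρ → (2,16,-7)
river: ρ → (-7,12,6)
ρ-cycle length = 4 (tail of 0 descent steps not counted)

4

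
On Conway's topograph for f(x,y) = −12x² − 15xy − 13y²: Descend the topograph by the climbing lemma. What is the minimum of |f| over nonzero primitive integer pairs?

translate: b→-9 (≡15 mod 24), so (12,15,13)→(12,-9,10)
flip: (12,-9,10)→(10,9,12)
reduced (well bottom): (10,9,12) with a≤c, −a<b≤a
well minimum |f| = |-10| = 10 (negative-definite)

10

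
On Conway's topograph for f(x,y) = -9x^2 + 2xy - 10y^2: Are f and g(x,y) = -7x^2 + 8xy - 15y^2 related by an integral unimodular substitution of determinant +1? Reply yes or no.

D₁ = -356, D₂ = -356
f is negative-definite; reduce −f:
−f: reduced (well bottom): (9,-2,10) with a≤c, −a<b≤a
flip sign back: reduced form of f is (-9,2,-10)
g is negative-definite; reduce −g:
−g: translate: b→6 (≡-8 mod 14), so (7,-8,15)→(7,6,14)
−g: reduced (well bottom): (7,6,14) with a≤c, −a<b≤a
flip sign back: reduced form of g is (-7,-6,-14)
reduced forms (-9, 2, -10) vs (-7, -6, -14) ⇒ inequivalent

no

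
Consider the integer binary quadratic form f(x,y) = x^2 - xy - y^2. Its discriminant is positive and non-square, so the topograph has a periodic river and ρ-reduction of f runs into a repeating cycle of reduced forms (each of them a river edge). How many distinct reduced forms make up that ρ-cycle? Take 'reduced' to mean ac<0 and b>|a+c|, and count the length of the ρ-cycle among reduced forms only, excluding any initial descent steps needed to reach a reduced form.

D = 5, ⌊√D⌋ = 2
descent: ρ → (-1,1,1)  [lands on river]
river: ρ → (1,1,-1)
ρ-cycle length = 2 (tail of 1 descent step not counted)

2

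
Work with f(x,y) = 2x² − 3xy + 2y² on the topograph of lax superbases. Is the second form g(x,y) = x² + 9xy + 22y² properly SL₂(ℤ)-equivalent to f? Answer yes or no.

D₁ = -7, D₂ = -7
f: translate: b→1 (≡-3 mod 4), so (2,-3,2)→(2,1,1)
f: flip: (2,1,1)→(1,-1,2)
f: translate: b→1 (≡-1 mod 2), so (1,-1,2)→(1,1,2)
f: reduced (well bottom): (1,1,2) with a≤c, −a<b≤a
g: translate: b→1 (≡9 mod 2), so (1,9,22)→(1,1,2)
g: reduced (well bottom): (1,1,2) with a≤c, −a<b≤a
reduced forms (1, 1, 2) vs (1, 1, 2) ⇒ equivalent

yes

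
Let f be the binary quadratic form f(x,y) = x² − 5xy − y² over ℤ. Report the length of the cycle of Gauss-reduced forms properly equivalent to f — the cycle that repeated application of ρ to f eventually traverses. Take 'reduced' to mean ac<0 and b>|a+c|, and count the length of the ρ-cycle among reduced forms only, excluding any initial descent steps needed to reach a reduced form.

D = 29, ⌊√D⌋ = 5
descent: ρ → (-1,5,1)  [lands on river]
river: ρ → (1,5,-1)
ρ-cycle length = 2 (tail of 1 descent step not counted)

2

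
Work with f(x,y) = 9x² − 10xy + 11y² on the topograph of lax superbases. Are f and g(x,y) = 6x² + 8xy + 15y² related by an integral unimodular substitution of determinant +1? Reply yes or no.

D₁ = -296, D₂ = -296
f: translate: b→8 (≡-10 mod 18), so (9,-10,11)→(9,8,10)
f: reduced (well bottom): (9,8,10) with a≤c, −a<b≤a
g: translate: b→-4 (≡8 mod 12), so (6,8,15)→(6,-4,13)
g: reduced (well bottom): (6,-4,13) with a≤c, −a<b≤a
reduced forms (9, 8, 10) vs (6, -4, 13) ⇒ inequivalent

no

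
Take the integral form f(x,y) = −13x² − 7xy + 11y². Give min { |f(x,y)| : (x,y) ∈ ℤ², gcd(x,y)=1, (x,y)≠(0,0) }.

descent: ρ → (11,7,-13)  [lands on river]
river: ρ → (-13,19,5)
river: ρ → (5,21,-9)
river: ρ → (-9,15,11)
closes: descent 1, river 4
min |a| on river = 5

5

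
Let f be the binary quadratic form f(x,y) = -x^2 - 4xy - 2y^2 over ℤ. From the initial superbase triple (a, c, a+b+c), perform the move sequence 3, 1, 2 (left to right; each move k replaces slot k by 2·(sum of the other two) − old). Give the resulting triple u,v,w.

start (-1,-2,-7) = (f(1,0),f(0,1),f(1,1))
replace slot 3: 2·((-1)+(-2)) − (-7) = 1 → (-1,-2,1)
replace slot 1: 2·((-2)+1) − (-1) = -1 → (-1,-2,1)
replace slot 2: 2·((-1)+1) − (-2) = 2 → (-1,2,1)

-1,2,1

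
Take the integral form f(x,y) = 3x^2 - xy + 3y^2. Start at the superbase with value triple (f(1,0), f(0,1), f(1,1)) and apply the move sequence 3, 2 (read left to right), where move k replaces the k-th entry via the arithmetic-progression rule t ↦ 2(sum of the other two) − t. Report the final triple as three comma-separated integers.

start (3,3,5) = (f(1,0),f(0,1),f(1,1))
replace slot 3: 2·(3+3) − 5 = 7 → (3,3,7)
replace slot 2: 2·(3+7) − 3 = 17 → (3,17,7)

3,17,7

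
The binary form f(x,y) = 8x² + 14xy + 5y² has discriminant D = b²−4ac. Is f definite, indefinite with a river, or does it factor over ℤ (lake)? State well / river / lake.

D = b²−4ac = 14² − 4·8·5 = 36
D = 6² is a perfect square ⇒ form factors over ℤ ⇒ lakes

lake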